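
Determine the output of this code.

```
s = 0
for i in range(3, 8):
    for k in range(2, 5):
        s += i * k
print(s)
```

225

i=3,k=2: s = 0+6 = 6
i=3,k=3: s = 6+9 = 15
i=3,k=4: s = 15+12 = 27
i=4,k=2: s = 27+8 = 35
i=4,k=3: s = 35+12 = 47
i=4,k=4: s = 47+16 = 63
i=5,k=2: s = 63+10 = 73
i=5,k=3: s = 73+15 = 88
i=5,k=4: s = 88+20 = 108
i=6,k=2: s = 108+12 = 120
i=6,k=3: s = 120+18 = 138
i=6,k=4: s = 138+24 = 162
i=7,k=2: s = 162+14 = 176
i=7,k=3: s = 176+21 = 197
i=7,k=4: s = 197+28 = 225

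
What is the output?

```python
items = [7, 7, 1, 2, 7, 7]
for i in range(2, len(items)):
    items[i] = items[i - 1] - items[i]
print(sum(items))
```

i=2: items[2] = 7-1 = 6 → [7, 7, 6, 2, 7, 7]
i=3: items[3] = 6-2 = 4 → [7, 7, 6, 4, 7, 7]
i=4: items[4] = 4-7 = -3 → [7, 7, 6, 4, -3, 7]
i=5: items[5] = (-3)-7 = -10 → [7, 7, 6, 4, -3, -10]
sum = 11

11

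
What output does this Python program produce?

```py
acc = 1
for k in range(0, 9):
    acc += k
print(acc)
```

37

k=0: acc = 1+0 = 1
k=1: acc = 1+1 = 2
k=2: acc = 2+2 = 4
k=3: acc = 4+3 = 7
k=4: acc = 7+4 = 11
k=5: acc = 11+5 = 16
k=6: acc = 16+6 = 22
k=7: acc = 22+7 = 29
k=8: acc = 29+8 = 37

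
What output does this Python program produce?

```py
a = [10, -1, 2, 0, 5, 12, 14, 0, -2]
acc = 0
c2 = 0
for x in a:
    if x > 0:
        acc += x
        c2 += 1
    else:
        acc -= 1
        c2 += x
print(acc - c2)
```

x=10: >0, acc = 0+10 = 10; c2=1
x=-1: not >0, acc = 10-1 = 9; c2=0
x=2: >0, acc = 9+2 = 11; c2=1
x=0: not >0, acc = 11-1 = 10; c2=1
x=5: >0, acc = 10+5 = 15; c2=2
x=12: >0, acc = 15+12 = 27; c2=3
x=14: >0, acc = 27+14 = 41; c2=4
x=0: not >0, acc = 41-1 = 40; c2=4
x=-2: not >0, acc = 40-1 = 39; c2=2
acc-c2 = 39-2 = 37

37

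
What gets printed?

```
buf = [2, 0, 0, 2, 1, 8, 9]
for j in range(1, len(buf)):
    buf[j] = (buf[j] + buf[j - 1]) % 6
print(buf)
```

[2, 2, 2, 4, 5, 1, 4]

j=1: buf[1] = (0+2)%6 = 2 → [2, 2, 0, 2, 1, 8, 9]
j=2: buf[2] = (0+2)%6 = 2 → [2, 2, 2, 2, 1, 8, 9]
j=3: buf[3] = (2+2)%6 = 4 → [2, 2, 2, 4, 1, 8, 9]
j=4: buf[4] = (1+4)%6 = 5 → [2, 2, 2, 4, 5, 8, 9]
j=5: buf[5] = (8+5)%6 = 1 → [2, 2, 2, 4, 5, 1, 9]
j=6: buf[6] = (9+1)%6 = 4 → [2, 2, 2, 4, 5, 1, 4]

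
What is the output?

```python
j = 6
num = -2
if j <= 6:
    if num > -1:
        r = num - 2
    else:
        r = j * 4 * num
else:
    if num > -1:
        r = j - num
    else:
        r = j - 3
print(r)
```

-48

j=6, num=-2
j <= 6 is True; num > -1 is False
→ r = j * 4 * num = -48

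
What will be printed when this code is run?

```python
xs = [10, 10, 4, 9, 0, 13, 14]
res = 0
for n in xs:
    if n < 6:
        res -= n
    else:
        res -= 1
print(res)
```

-9

n=10: not <6, res = 0-1 = -1
n=10: not <6, res = (-1)-1 = -2
n=4: <6, res = (-2)-4 = -6
n=9: not <6, res = (-6)-1 = -7
n=0: <6, res = (-7)-0 = -7
n=13: not <6, res = (-7)-1 = -8
n=14: not <6, res = (-8)-1 = -9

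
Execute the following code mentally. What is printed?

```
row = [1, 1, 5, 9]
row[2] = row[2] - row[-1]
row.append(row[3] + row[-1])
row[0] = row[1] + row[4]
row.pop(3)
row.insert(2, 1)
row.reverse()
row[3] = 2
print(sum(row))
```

row[2] = row[2]-row[-1] = 5-9 = -4 → [1, 1, -4, 9]
append row[3]+row[-1] = 9+9 = 18 → [1, 1, -4, 9, 18]
row[0] = row[1]+row[4] = 1+18 = 19 → [19, 1, -4, 9, 18]
pop(3) removes 9 → [19, 1, -4, 18]
insert 1 at 2 → [19, 1, 1, -4, 18]
reverse → [18, -4, 1, 1, 19]
row[3] = 2 → [18, -4, 1, 2, 19]
sum = 36

36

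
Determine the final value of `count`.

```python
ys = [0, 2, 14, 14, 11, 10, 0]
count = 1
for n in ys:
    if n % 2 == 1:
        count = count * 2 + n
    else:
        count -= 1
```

3

n=0: not odd, count = 1-1 = 0
n=2: not odd, count = 0-1 = -1
n=14: not odd, count = (-1)-1 = -2
n=14: not odd, count = (-2)-1 = -3
n=11: odd, count = (-3)*2+11 = 5
n=10: not odd, count = 5-1 = 4
n=0: not odd, count = 4-1 = 3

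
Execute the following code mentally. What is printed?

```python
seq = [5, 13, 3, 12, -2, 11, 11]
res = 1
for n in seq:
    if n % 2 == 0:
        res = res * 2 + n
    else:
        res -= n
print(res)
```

-80

n=5: not even, res = 1-5 = -4
n=13: not even, res = (-4)-13 = -17
n=3: not even, res = (-17)-3 = -20
n=12: even, res = (-20)*2+12 = -28
n=-2: even, res = (-28)*2+(-2) = -58
n=11: not even, res = (-58)-11 = -69
n=11: not even, res = (-69)-11 = -80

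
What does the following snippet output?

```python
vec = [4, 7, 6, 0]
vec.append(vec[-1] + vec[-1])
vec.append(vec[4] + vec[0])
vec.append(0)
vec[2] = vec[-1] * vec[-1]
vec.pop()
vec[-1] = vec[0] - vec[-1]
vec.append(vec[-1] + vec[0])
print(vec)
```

append vec[-1]+vec[-1] = 0+0 = 0 → [4, 7, 6, 0, 0]
append vec[4]+vec[0] = 0+4 = 4 → [4, 7, 6, 0, 0, 4]
append 0 → [4, 7, 6, 0, 0, 4, 0]
vec[2] = vec[-1]*vec[-1] = 0*0 = 0 → [4, 7, 0, 0, 0, 4, 0]
pop() removes 0 → [4, 7, 0, 0, 0, 4]
vec[-1] = vec[0]-vec[-1] = 4-4 = 0 → [4, 7, 0, 0, 0, 0]
append vec[-1]+vec[0] = 0+4 = 4 → [4, 7, 0, 0, 0, 0, 4]

[4, 7, 0, 0, 0, 0, 4]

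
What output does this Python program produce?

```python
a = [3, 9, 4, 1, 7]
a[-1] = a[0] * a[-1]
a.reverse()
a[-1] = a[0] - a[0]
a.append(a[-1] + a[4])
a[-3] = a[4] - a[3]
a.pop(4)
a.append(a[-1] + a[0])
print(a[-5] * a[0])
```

21

a[-1] = a[0]*a[-1] = 3*7 = 21 → [3, 9, 4, 1, 21]
reverse → [21, 1, 4, 9, 3]
a[-1] = a[0]-a[0] = 21-21 = 0 → [21, 1, 4, 9, 0]
append a[-1]+a[4] = 0+0 = 0 → [21, 1, 4, 9, 0, 0]
a[-3] = a[4]-a[3] = 0-9 = -9 → [21, 1, 4, -9, 0, 0]
pop(4) removes 0 → [21, 1, 4, -9, 0]
append a[-1]+a[0] = 0+21 = 21 → [21, 1, 4, -9, 0, 21]
a[-5]*a[0] = 1*21 = 21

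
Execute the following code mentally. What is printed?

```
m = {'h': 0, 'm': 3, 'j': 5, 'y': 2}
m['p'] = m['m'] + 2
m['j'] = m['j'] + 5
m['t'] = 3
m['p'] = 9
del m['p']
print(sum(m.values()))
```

18

m['p'] = m['m']+2 = 5 → {'h': 0, 'm': 3, 'j': 5, 'y': 2, 'p': 5}
m['j'] = m['j']+5 = 10 → {'h': 0, 'm': 3, 'j': 10, 'y': 2, 'p': 5}
m['t'] = 3 → {'h': 0, 'm': 3, 'j': 10, 'y': 2, 'p': 5, 't': 3}
m['p'] = 9 → {'h': 0, 'm': 3, 'j': 10, 'y': 2, 'p': 9, 't': 3}
del 'p' → {'h': 0, 'm': 3, 'j': 10, 'y': 2, 't': 3}
sum of values = 18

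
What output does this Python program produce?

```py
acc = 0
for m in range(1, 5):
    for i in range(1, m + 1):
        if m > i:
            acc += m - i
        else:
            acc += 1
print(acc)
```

m=1,i=1: not 1>1, acc = 0+1 = 1
m=2,i=1: 2>1, acc = 1+1 = 2
m=2,i=2: not 2>2, acc = 2+1 = 3
m=3,i=1: 3>1, acc = 3+2 = 5
m=3,i=2: 3>2, acc = 5+1 = 6
m=3,i=3: not 3>3, acc = 6+1 = 7
m=4,i=1: 4>1, acc = 7+3 = 10
m=4,i=2: 4>2, acc = 10+2 = 12
m=4,i=3: 4>3, acc = 12+1 = 13
m=4,i=4: not 4>4, acc = 13+1 = 14

14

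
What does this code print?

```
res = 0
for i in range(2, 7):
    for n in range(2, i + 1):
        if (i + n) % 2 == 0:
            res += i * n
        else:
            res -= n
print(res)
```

130

i=2,n=2: even sum, res = 0+4 = 4
i=3,n=2: odd sum, res = 4-2 = 2
i=3,n=3: even sum, res = 2+9 = 11
i=4,n=2: even sum, res = 11+8 = 19
i=4,n=3: odd sum, res = 19-3 = 16
i=4,n=4: even sum, res = 16+16 = 32
i=5,n=2: odd sum, res = 32-2 = 30
i=5,n=3: even sum, res = 30+15 = 45
i=5,n=4: odd sum, res = 45-4 = 41
i=5,n=5: even sum, res = 41+25 = 66
i=6,n=2: even sum, res = 66+12 = 78
i=6,n=3: odd sum, res = 78-3 = 75
i=6,n=4: even sum, res = 75+24 = 99
i=6,n=5: odd sum, res = 99-5 = 94
i=6,n=6: even sum, res = 94+36 = 130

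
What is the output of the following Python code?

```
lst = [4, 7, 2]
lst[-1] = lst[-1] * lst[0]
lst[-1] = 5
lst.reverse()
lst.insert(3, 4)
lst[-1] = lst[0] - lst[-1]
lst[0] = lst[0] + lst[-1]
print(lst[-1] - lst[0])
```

-5

lst[-1] = lst[-1]*lst[0] = 2*4 = 8 → [4, 7, 8]
lst[-1] = 5 → [4, 7, 5]
reverse → [5, 7, 4]
insert 4 at 3 → [5, 7, 4, 4]
lst[-1] = lst[0]-lst[-1] = 5-4 = 1 → [5, 7, 4, 1]
lst[0] = lst[0]+lst[-1] = 5+1 = 6 → [6, 7, 4, 1]
lst[-1]-lst[0] = 1-6 = -5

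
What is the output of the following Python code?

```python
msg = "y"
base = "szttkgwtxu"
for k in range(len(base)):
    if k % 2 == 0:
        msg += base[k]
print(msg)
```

k=0: add 's' → 'ys'
k=1: skip
k=2: add 't' → 'yst'
k=3: skip
k=4: add 'k' → 'ystk'
k=5: skip
k=6: add 'w' → 'ystkw'
k=7: skip
k=8: add 'x' → 'ystkwx'
k=9: skip

ystkwx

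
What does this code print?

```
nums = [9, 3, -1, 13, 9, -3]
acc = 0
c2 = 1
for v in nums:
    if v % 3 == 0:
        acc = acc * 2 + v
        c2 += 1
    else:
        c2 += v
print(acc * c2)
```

1683

v=9: %3==0, acc = 0*2+9 = 9; c2=2
v=3: %3==0, acc = 9*2+3 = 21; c2=3
v=-1: not %3==0; c2=2
v=13: not %3==0; c2=15
v=9: %3==0, acc = 21*2+9 = 51; c2=16
v=-3: %3==0, acc = 51*2+(-3) = 99; c2=17
acc*c2 = 99*17 = 1683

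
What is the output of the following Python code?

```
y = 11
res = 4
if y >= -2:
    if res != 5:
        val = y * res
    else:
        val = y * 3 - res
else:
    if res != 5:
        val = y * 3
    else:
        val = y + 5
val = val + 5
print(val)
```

y=11, res=4
y >= -2 is True; res != 5 is True
→ val = y * res = 44
val = 44+5 = 49

49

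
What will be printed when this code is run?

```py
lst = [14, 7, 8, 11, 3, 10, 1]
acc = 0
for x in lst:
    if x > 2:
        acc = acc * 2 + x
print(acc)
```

x=14: >2, acc = 0*2+14 = 14
x=7: >2, acc = 14*2+7 = 35
x=8: >2, acc = 35*2+8 = 78
x=11: >2, acc = 78*2+11 = 167
x=3: >2, acc = 167*2+3 = 337
x=10: >2, acc = 337*2+10 = 684
x=1: not >2

684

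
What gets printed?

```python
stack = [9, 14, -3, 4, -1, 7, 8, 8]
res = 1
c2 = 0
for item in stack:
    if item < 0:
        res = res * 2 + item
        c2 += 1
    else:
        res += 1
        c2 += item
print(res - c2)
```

-42

item=9: not <0, res = 1+1 = 2; c2=9
item=14: not <0, res = 2+1 = 3; c2=23
item=-3: <0, res = 3*2+(-3) = 3; c2=24
item=4: not <0, res = 3+1 = 4; c2=28
item=-1: <0, res = 4*2+(-1) = 7; c2=29
item=7: not <0, res = 7+1 = 8; c2=36
item=8: not <0, res = 8+1 = 9; c2=44
item=8: not <0, res = 9+1 = 10; c2=52
res-c2 = 10-52 = -42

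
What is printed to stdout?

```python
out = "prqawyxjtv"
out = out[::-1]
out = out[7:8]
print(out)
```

reverse → 'vtjxywaqrp'
slice [7:8] → 'q'

q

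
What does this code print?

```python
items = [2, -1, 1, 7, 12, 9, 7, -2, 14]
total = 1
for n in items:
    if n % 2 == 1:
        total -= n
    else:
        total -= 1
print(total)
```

n=2: not odd, total = 1-1 = 0
n=-1: odd, total = 0-(-1) = 1
n=1: odd, total = 1-1 = 0
n=7: odd, total = 0-7 = -7
n=12: not odd, total = (-7)-1 = -8
n=9: odd, total = (-8)-9 = -17
n=7: odd, total = (-17)-7 = -24
n=-2: not odd, total = (-24)-1 = -25
n=14: not odd, total = (-25)-1 = -26

-26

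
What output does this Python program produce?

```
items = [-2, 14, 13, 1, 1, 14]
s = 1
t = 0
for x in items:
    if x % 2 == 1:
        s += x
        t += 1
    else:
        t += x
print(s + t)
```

45

x=-2: not odd; t=-2
x=14: not odd; t=12
x=13: odd, s = 1+13 = 14; t=13
x=1: odd, s = 14+1 = 15; t=14
x=1: odd, s = 15+1 = 16; t=15
x=14: not odd; t=29
s+t = 16+29 = 45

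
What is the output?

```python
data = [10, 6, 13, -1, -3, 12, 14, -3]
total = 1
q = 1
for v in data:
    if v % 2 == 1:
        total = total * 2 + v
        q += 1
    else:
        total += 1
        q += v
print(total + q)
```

190

v=10: not odd, total = 1+1 = 2; q=11
v=6: not odd, total = 2+1 = 3; q=17
v=13: odd, total = 3*2+13 = 19; q=18
v=-1: odd, total = 19*2+(-1) = 37; q=19
v=-3: odd, total = 37*2+(-3) = 71; q=20
v=12: not odd, total = 71+1 = 72; q=32
v=14: not odd, total = 72+1 = 73; q=46
v=-3: odd, total = 73*2+(-3) = 143; q=47
total+q = 143+47 = 190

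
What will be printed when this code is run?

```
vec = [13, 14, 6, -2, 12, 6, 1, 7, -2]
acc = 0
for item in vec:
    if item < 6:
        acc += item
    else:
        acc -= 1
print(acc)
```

item=13: not <6, acc = 0-1 = -1
item=14: not <6, acc = (-1)-1 = -2
item=6: not <6, acc = (-2)-1 = -3
item=-2: <6, acc = (-3)+(-2) = -5
item=12: not <6, acc = (-5)-1 = -6
item=6: not <6, acc = (-6)-1 = -7
item=1: <6, acc = (-7)+1 = -6
item=7: not <6, acc = (-6)-1 = -7
item=-2: <6, acc = (-7)+(-2) = -9

-9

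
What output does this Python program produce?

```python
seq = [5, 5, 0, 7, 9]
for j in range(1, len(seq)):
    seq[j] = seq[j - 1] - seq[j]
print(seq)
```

j=1: seq[1] = 5-5 = 0 → [5, 0, 0, 7, 9]
j=2: seq[2] = 0-0 = 0 → [5, 0, 0, 7, 9]
j=3: seq[3] = 0-7 = -7 → [5, 0, 0, -7, 9]
j=4: seq[4] = (-7)-9 = -16 → [5, 0, 0, -7, -16]

[5, 0, 0, -7, -16]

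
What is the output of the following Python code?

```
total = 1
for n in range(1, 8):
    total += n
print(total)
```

n=1: total = 1+1 = 2
n=2: total = 2+2 = 4
n=3: total = 4+3 = 7
n=4: total = 7+4 = 11
n=5: total = 11+5 = 16
n=6: total = 16+6 = 22
n=7: total = 22+7 = 29

29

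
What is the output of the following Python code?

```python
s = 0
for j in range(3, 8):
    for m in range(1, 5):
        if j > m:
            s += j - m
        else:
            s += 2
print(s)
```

j=3,m=1: 3>1, s = 0+2 = 2
j=3,m=2: 3>2, s = 2+1 = 3
j=3,m=3: not 3>3, s = 3+2 = 5
j=3,m=4: not 3>4, s = 5+2 = 7
j=4,m=1: 4>1, s = 7+3 = 10
j=4,m=2: 4>2, s = 10+2 = 12
j=4,m=3: 4>3, s = 12+1 = 13
j=4,m=4: not 4>4, s = 13+2 = 15
j=5,m=1: 5>1, s = 15+4 = 19
j=5,m=2: 5>2, s = 19+3 = 22
j=5,m=3: 5>3, s = 22+2 = 24
j=5,m=4: 5>4, s = 24+1 = 25
j=6,m=1: 6>1, s = 25+5 = 30
j=6,m=2: 6>2, s = 30+4 = 34
j=6,m=3: 6>3, s = 34+3 = 37
j=6,m=4: 6>4, s = 37+2 = 39
j=7,m=1: 7>1, s = 39+6 = 45
j=7,m=2: 7>2, s = 45+5 = 50
j=7,m=3: 7>3, s = 50+4 = 54
j=7,m=4: 7>4, s = 54+3 = 57

57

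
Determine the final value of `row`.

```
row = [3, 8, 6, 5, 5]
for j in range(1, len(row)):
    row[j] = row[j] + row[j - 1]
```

[3, 11, 17, 22, 27]

j=1: row[1] = 8+3 = 11 → [3, 11, 6, 5, 5]
j=2: row[2] = 6+11 = 17 → [3, 11, 17, 5, 5]
j=3: row[3] = 5+17 = 22 → [3, 11, 17, 22, 5]
j=4: row[4] = 5+22 = 27 → [3, 11, 17, 22, 27]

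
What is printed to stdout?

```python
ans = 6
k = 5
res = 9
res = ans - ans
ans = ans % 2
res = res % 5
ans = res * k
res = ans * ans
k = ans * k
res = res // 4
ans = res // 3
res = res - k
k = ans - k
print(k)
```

res = 6-6 = 0
ans = 6%2 = 0
res = 0%5 = 0
ans = 0*5 = 0
res = 0*0 = 0
k = 0*5 = 0
res = 0//4 = 0
ans = 0//3 = 0
res = 0-0 = 0
k = 0-0 = 0

0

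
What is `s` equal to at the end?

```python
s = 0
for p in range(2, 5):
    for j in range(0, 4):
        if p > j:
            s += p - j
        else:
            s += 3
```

p=2,j=0: 2>0, s = 0+2 = 2
p=2,j=1: 2>1, s = 2+1 = 3
p=2,j=2: not 2>2, s = 3+3 = 6
p=2,j=3: not 2>3, s = 6+3 = 9
p=3,j=0: 3>0, s = 9+3 = 12
p=3,j=1: 3>1, s = 12+2 = 14
p=3,j=2: 3>2, s = 14+1 = 15
p=3,j=3: not 3>3, s = 15+3 = 18
p=4,j=0: 4>0, s = 18+4 = 22
p=4,j=1: 4>1, s = 22+3 = 25
p=4,j=2: 4>2, s = 25+2 = 27
p=4,j=3: 4>3, s = 27+1 = 28

28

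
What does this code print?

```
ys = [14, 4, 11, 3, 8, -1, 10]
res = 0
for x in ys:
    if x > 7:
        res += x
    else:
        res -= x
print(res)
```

37

x=14: >7, res = 0+14 = 14
x=4: not >7, res = 14-4 = 10
x=11: >7, res = 10+11 = 21
x=3: not >7, res = 21-3 = 18
x=8: >7, res = 18+8 = 26
x=-1: not >7, res = 26-(-1) = 27
x=10: >7, res = 27+10 = 37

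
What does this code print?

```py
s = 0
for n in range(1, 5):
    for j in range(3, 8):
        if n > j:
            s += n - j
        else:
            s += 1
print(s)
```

20

n=1,j=3: not 1>3, s = 0+1 = 1
n=1,j=4: not 1>4, s = 1+1 = 2
n=1,j=5: not 1>5, s = 2+1 = 3
n=1,j=6: not 1>6, s = 3+1 = 4
n=1,j=7: not 1>7, s = 4+1 = 5
n=2,j=3: not 2>3, s = 5+1 = 6
n=2,j=4: not 2>4, s = 6+1 = 7
n=2,j=5: not 2>5, s = 7+1 = 8
n=2,j=6: not 2>6, s = 8+1 = 9
n=2,j=7: not 2>7, s = 9+1 = 10
n=3,j=3: not 3>3, s = 10+1 = 11
n=3,j=4: not 3>4, s = 11+1 = 12
n=3,j=5: not 3>5, s = 12+1 = 13
n=3,j=6: not 3>6, s = 13+1 = 14
n=3,j=7: not 3>7, s = 14+1 = 15
n=4,j=3: 4>3, s = 15+1 = 16
n=4,j=4: not 4>4, s = 16+1 = 17
n=4,j=5: not 4>5, s = 17+1 = 18
n=4,j=6: not 4>6, s = 18+1 = 19
n=4,j=7: not 4>7, s = 19+1 = 20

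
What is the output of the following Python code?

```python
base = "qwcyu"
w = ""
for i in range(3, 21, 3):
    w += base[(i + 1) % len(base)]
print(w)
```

ucqywu

i=3: add base[4]='u' → 'u'
i=6: add base[2]='c' → 'uc'
i=9: add base[0]='q' → 'ucq'
i=12: add base[3]='y' → 'ucqy'
i=15: add base[1]='w' → 'ucqyw'
i=18: add base[4]='u' → 'ucqywu'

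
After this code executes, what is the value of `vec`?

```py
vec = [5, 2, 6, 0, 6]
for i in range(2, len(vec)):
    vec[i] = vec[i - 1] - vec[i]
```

[5, 2, -4, -4, -10]

i=2: vec[2] = 2-6 = -4 → [5, 2, -4, 0, 6]
i=3: vec[3] = (-4)-0 = -4 → [5, 2, -4, -4, 6]
i=4: vec[4] = (-4)-6 = -10 → [5, 2, -4, -4, -10]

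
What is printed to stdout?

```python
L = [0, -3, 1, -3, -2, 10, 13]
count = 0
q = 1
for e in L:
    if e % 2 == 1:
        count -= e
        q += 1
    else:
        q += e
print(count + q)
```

e=0: not odd; q=1
e=-3: odd, count = 0-(-3) = 3; q=2
e=1: odd, count = 3-1 = 2; q=3
e=-3: odd, count = 2-(-3) = 5; q=4
e=-2: not odd; q=2
e=10: not odd; q=12
e=13: odd, count = 5-13 = -8; q=13
count+q = (-8)+13 = 5

5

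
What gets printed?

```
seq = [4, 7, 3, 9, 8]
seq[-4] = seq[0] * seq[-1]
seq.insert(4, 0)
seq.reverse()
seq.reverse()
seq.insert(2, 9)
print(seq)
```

seq[-4] = seq[0]*seq[-1] = 4*8 = 32 → [4, 32, 3, 9, 8]
insert 0 at 4 → [4, 32, 3, 9, 0, 8]
reverse → [8, 0, 9, 3, 32, 4]
reverse → [4, 32, 3, 9, 0, 8]
insert 9 at 2 → [4, 32, 9, 3, 9, 0, 8]

[4, 32, 9, 3, 9, 0, 8]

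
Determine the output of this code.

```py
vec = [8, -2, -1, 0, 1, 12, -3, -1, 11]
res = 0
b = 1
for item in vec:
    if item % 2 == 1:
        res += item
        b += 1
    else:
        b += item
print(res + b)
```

31

item=8: not odd; b=9
item=-2: not odd; b=7
item=-1: odd, res = 0+(-1) = -1; b=8
item=0: not odd; b=8
item=1: odd, res = (-1)+1 = 0; b=9
item=12: not odd; b=21
item=-3: odd, res = 0+(-3) = -3; b=22
item=-1: odd, res = (-3)+(-1) = -4; b=23
item=11: odd, res = (-4)+11 = 7; b=24
res+b = 7+24 = 31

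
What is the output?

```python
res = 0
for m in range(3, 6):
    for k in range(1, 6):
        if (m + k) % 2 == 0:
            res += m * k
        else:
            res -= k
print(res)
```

m=3,k=1: even sum, res = 0+3 = 3
m=3,k=2: odd sum, res = 3-2 = 1
m=3,k=3: even sum, res = 1+9 = 10
m=3,k=4: odd sum, res = 10-4 = 6
m=3,k=5: even sum, res = 6+15 = 21
m=4,k=1: odd sum, res = 21-1 = 20
m=4,k=2: even sum, res = 20+8 = 28
m=4,k=3: odd sum, res = 28-3 = 25
m=4,k=4: even sum, res = 25+16 = 41
m=4,k=5: odd sum, res = 41-5 = 36
m=5,k=1: even sum, res = 36+5 = 41
m=5,k=2: odd sum, res = 41-2 = 39
m=5,k=3: even sum, res = 39+15 = 54
m=5,k=4: odd sum, res = 54-4 = 50
m=5,k=5: even sum, res = 50+25 = 75

75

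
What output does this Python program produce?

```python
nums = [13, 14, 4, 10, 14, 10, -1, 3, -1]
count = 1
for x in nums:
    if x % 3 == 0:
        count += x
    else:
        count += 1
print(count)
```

12

x=13: not %3==0, count = 1+1 = 2
x=14: not %3==0, count = 2+1 = 3
x=4: not %3==0, count = 3+1 = 4
x=10: not %3==0, count = 4+1 = 5
x=14: not %3==0, count = 5+1 = 6
x=10: not %3==0, count = 6+1 = 7
x=-1: not %3==0, count = 7+1 = 8
x=3: %3==0, count = 8+3 = 11
x=-1: not %3==0, count = 11+1 = 12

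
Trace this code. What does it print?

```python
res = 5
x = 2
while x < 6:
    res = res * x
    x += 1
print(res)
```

600

x=2: res = 5*2 = 10
x=3: res = 10*3 = 30
x=4: res = 30*4 = 120
x=5: res = 120*5 = 600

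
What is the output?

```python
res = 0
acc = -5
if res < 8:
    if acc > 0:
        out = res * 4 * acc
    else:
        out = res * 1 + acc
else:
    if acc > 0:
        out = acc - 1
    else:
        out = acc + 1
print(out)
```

res=0, acc=-5
res < 8 is True; acc > 0 is False
→ out = res * 1 + acc = -5

-5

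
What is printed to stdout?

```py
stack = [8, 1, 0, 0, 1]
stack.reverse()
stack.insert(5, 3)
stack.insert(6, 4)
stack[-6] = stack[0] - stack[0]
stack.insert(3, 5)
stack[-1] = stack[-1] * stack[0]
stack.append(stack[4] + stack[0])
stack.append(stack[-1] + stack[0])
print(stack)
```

reverse → [1, 0, 0, 1, 8]
insert 3 at 5 → [1, 0, 0, 1, 8, 3]
insert 4 at 6 → [1, 0, 0, 1, 8, 3, 4]
stack[-6] = stack[0]-stack[0] = 1-1 = 0 → [1, 0, 0, 1, 8, 3, 4]
insert 5 at 3 → [1, 0, 0, 5, 1, 8, 3, 4]
stack[-1] = stack[-1]*stack[0] = 4*1 = 4 → [1, 0, 0, 5, 1, 8, 3, 4]
append stack[4]+stack[0] = 1+1 = 2 → [1, 0, 0, 5, 1, 8, 3, 4, 2]
append stack[-1]+stack[0] = 2+1 = 3 → [1, 0, 0, 5, 1, 8, 3, 4, 2, 3]

[1, 0, 0, 5, 1, 8, 3, 4, 2, 3]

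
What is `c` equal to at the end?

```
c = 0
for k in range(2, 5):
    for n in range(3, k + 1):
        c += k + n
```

k=3,n=3: c = 0+6 = 6
k=4,n=3: c = 6+7 = 13
k=4,n=4: c = 13+8 = 21

21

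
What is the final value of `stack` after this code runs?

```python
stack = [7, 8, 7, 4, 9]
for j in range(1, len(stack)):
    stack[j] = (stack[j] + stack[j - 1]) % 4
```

j=1: stack[1] = (8+7)%4 = 3 → [7, 3, 7, 4, 9]
j=2: stack[2] = (7+3)%4 = 2 → [7, 3, 2, 4, 9]
j=3: stack[3] = (4+2)%4 = 2 → [7, 3, 2, 2, 9]
j=4: stack[4] = (9+2)%4 = 3 → [7, 3, 2, 2, 3]

[7, 3, 2, 2, 3]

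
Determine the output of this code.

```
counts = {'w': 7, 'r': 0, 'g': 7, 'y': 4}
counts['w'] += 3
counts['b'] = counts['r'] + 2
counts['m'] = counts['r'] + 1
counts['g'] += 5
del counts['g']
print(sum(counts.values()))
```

counts['w'] = 7+3 = 10 → {'w': 10, 'r': 0, 'g': 7, 'y': 4}
counts['b'] = counts['r']+2 = 2 → {'w': 10, 'r': 0, 'g': 7, 'y': 4, 'b': 2}
counts['m'] = counts['r']+1 = 1 → {'w': 10, 'r': 0, 'g': 7, 'y': 4, 'b': 2, 'm': 1}
counts['g'] = 7+5 = 12 → {'w': 10, 'r': 0, 'g': 12, 'y': 4, 'b': 2, 'm': 1}
del 'g' → {'w': 10, 'r': 0, 'y': 4, 'b': 2, 'm': 1}
sum of values = 17

17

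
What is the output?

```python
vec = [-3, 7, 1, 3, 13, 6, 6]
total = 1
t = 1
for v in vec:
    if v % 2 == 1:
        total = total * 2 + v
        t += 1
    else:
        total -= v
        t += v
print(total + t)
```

v=-3: odd, total = 1*2+(-3) = -1; t=2
v=7: odd, total = (-1)*2+7 = 5; t=3
v=1: odd, total = 5*2+1 = 11; t=4
v=3: odd, total = 11*2+3 = 25; t=5
v=13: odd, total = 25*2+13 = 63; t=6
v=6: not odd, total = 63-6 = 57; t=12
v=6: not odd, total = 57-6 = 51; t=18
total+t = 51+18 = 69

69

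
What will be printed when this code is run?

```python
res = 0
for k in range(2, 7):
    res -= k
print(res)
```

-20

k=2: res = 0-2 = -2
k=3: res = (-2)-3 = -5
k=4: res = (-5)-4 = -9
k=5: res = (-9)-5 = -14
k=6: res = (-14)-6 = -20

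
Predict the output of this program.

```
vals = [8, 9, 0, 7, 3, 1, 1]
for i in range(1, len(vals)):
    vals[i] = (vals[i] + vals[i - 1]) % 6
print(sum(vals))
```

30

i=1: vals[1] = (9+8)%6 = 5 → [8, 5, 0, 7, 3, 1, 1]
i=2: vals[2] = (0+5)%6 = 5 → [8, 5, 5, 7, 3, 1, 1]
i=3: vals[3] = (7+5)%6 = 0 → [8, 5, 5, 0, 3, 1, 1]
i=4: vals[4] = (3+0)%6 = 3 → [8, 5, 5, 0, 3, 1, 1]
i=5: vals[5] = (1+3)%6 = 4 → [8, 5, 5, 0, 3, 4, 1]
i=6: vals[6] = (1+4)%6 = 5 → [8, 5, 5, 0, 3, 4, 5]
sum = 30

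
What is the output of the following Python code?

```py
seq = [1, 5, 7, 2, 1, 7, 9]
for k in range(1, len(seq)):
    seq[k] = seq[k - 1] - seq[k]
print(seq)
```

[1, -4, -11, -13, -14, -21, -30]

k=1: seq[1] = 1-5 = -4 → [1, -4, 7, 2, 1, 7, 9]
k=2: seq[2] = (-4)-7 = -11 → [1, -4, -11, 2, 1, 7, 9]
k=3: seq[3] = (-11)-2 = -13 → [1, -4, -11, -13, 1, 7, 9]
k=4: seq[4] = (-13)-1 = -14 → [1, -4, -11, -13, -14, 7, 9]
k=5: seq[5] = (-14)-7 = -21 → [1, -4, -11, -13, -14, -21, 9]
k=6: seq[6] = (-21)-9 = -30 → [1, -4, -11, -13, -14, -21, -30]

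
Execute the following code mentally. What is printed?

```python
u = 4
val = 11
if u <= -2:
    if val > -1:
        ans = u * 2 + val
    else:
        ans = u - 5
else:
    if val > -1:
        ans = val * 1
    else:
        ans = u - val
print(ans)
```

u=4, val=11
u <= -2 is False; val > -1 is True
→ ans = val * 1 = 11

11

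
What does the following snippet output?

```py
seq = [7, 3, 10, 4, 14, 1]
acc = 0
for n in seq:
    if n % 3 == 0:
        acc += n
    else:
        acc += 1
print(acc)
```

n=7: not %3==0, acc = 0+1 = 1
n=3: %3==0, acc = 1+3 = 4
n=10: not %3==0, acc = 4+1 = 5
n=4: not %3==0, acc = 5+1 = 6
n=14: not %3==0, acc = 6+1 = 7
n=1: not %3==0, acc = 7+1 = 8

8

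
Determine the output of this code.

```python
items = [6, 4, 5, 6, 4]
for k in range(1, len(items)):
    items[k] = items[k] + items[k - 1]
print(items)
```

[6, 10, 15, 21, 25]

k=1: items[1] = 4+6 = 10 → [6, 10, 5, 6, 4]
k=2: items[2] = 5+10 = 15 → [6, 10, 15, 6, 4]
k=3: items[3] = 6+15 = 21 → [6, 10, 15, 21, 4]
k=4: items[4] = 4+21 = 25 → [6, 10, 15, 21, 25]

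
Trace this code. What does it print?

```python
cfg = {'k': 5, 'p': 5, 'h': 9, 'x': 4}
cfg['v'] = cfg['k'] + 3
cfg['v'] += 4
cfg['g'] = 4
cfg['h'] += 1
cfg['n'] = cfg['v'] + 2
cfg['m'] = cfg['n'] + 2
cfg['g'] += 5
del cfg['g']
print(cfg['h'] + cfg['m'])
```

cfg['v'] = cfg['k']+3 = 8 → {'k': 5, 'p': 5, 'h': 9, 'x': 4, 'v': 8}
cfg['v'] = 8+4 = 12 → {'k': 5, 'p': 5, 'h': 9, 'x': 4, 'v': 12}
cfg['g'] = 4 → {'k': 5, 'p': 5, 'h': 9, 'x': 4, 'v': 12, 'g': 4}
cfg['h'] = 9+1 = 10 → {'k': 5, 'p': 5, 'h': 10, 'x': 4, 'v': 12, 'g': 4}
cfg['n'] = cfg['v']+2 = 14 → {'k': 5, 'p': 5, 'h': 10, 'x': 4, 'v': 12, 'g': 4, 'n': 14}
cfg['m'] = cfg['n']+2 = 16 → {'k': 5, 'p': 5, 'h': 10, 'x': 4, 'v': 12, 'g': 4, 'n': 14, 'm': 16}
cfg['g'] = 4+5 = 9 → {'k': 5, 'p': 5, 'h': 10, 'x': 4, 'v': 12, 'g': 9, 'n': 14, 'm': 16}
del 'g' → {'k': 5, 'p': 5, 'h': 10, 'x': 4, 'v': 12, 'n': 14, 'm': 16}
cfg['h']+cfg['m'] = 10+16 = 26

26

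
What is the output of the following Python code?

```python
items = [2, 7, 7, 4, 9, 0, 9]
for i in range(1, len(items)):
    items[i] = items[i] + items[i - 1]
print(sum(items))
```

143

i=1: items[1] = 7+2 = 9 → [2, 9, 7, 4, 9, 0, 9]
i=2: items[2] = 7+9 = 16 → [2, 9, 16, 4, 9, 0, 9]
i=3: items[3] = 4+16 = 20 → [2, 9, 16, 20, 9, 0, 9]
i=4: items[4] = 9+20 = 29 → [2, 9, 16, 20, 29, 0, 9]
i=5: items[5] = 0+29 = 29 → [2, 9, 16, 20, 29, 29, 9]
i=6: items[6] = 9+29 = 38 → [2, 9, 16, 20, 29, 29, 38]
sum = 143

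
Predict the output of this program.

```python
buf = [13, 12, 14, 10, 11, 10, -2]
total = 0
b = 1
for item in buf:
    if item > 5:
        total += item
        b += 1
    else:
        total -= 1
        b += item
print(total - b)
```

64

item=13: >5, total = 0+13 = 13; b=2
item=12: >5, total = 13+12 = 25; b=3
item=14: >5, total = 25+14 = 39; b=4
item=10: >5, total = 39+10 = 49; b=5
item=11: >5, total = 49+11 = 60; b=6
item=10: >5, total = 60+10 = 70; b=7
item=-2: not >5, total = 70-1 = 69; b=5
total-b = 69-5 = 64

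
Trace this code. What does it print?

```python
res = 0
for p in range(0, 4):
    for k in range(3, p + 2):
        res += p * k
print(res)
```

p=2,k=3: res = 0+6 = 6
p=3,k=3: res = 6+9 = 15
p=3,k=4: res = 15+12 = 27

27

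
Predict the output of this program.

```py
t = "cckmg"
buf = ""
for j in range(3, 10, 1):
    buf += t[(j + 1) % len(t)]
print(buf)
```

gcckmgc

j=3: add t[4]='g' → 'g'
j=4: add t[0]='c' → 'gc'
j=5: add t[1]='c' → 'gcc'
j=6: add t[2]='k' → 'gcck'
j=7: add t[3]='m' → 'gcckm'
j=8: add t[4]='g' → 'gcckmg'
j=9: add t[0]='c' → 'gcckmgc'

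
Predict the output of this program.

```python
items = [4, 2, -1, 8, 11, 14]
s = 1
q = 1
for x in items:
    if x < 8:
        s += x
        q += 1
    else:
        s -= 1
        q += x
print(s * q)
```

111

x=4: <8, s = 1+4 = 5; q=2
x=2: <8, s = 5+2 = 7; q=3
x=-1: <8, s = 7+(-1) = 6; q=4
x=8: not <8, s = 6-1 = 5; q=12
x=11: not <8, s = 5-1 = 4; q=23
x=14: not <8, s = 4-1 = 3; q=37
s*q = 3*37 = 111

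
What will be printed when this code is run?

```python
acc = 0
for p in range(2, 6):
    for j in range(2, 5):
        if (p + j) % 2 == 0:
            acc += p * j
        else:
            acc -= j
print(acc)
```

42

p=2,j=2: even sum, acc = 0+4 = 4
p=2,j=3: odd sum, acc = 4-3 = 1
p=2,j=4: even sum, acc = 1+8 = 9
p=3,j=2: odd sum, acc = 9-2 = 7
p=3,j=3: even sum, acc = 7+9 = 16
p=3,j=4: odd sum, acc = 16-4 = 12
p=4,j=2: even sum, acc = 12+8 = 20
p=4,j=3: odd sum, acc = 20-3 = 17
p=4,j=4: even sum, acc = 17+16 = 33
p=5,j=2: odd sum, acc = 33-2 = 31
p=5,j=3: even sum, acc = 31+15 = 46
p=5,j=4: odd sum, acc = 46-4 = 42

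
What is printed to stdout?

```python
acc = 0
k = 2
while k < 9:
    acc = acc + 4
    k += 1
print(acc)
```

k=2: acc = 0+4 = 4
k=3: acc = 4+4 = 8
k=4: acc = 8+4 = 12
k=5: acc = 12+4 = 16
k=6: acc = 16+4 = 20
k=7: acc = 20+4 = 24
k=8: acc = 24+4 = 28

28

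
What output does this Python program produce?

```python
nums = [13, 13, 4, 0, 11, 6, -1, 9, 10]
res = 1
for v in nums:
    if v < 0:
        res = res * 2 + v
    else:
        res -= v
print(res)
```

-112

v=13: not <0, res = 1-13 = -12
v=13: not <0, res = (-12)-13 = -25
v=4: not <0, res = (-25)-4 = -29
v=0: not <0, res = (-29)-0 = -29
v=11: not <0, res = (-29)-11 = -40
v=6: not <0, res = (-40)-6 = -46
v=-1: <0, res = (-46)*2+(-1) = -93
v=9: not <0, res = (-93)-9 = -102
v=10: not <0, res = (-102)-10 = -112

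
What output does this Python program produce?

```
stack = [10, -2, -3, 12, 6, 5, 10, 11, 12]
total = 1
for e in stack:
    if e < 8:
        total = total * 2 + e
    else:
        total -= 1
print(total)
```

e=10: not <8, total = 1-1 = 0
e=-2: <8, total = 0*2+(-2) = -2
e=-3: <8, total = (-2)*2+(-3) = -7
e=12: not <8, total = (-7)-1 = -8
e=6: <8, total = (-8)*2+6 = -10
e=5: <8, total = (-10)*2+5 = -15
e=10: not <8, total = (-15)-1 = -16
e=11: not <8, total = (-16)-1 = -17
e=12: not <8, total = (-17)-1 = -18

-18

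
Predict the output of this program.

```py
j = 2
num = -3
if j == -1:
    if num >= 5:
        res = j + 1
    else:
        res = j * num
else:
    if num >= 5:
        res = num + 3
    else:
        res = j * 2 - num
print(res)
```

7

j=2, num=-3
j == -1 is False; num >= 5 is False
→ res = j * 2 - num = 7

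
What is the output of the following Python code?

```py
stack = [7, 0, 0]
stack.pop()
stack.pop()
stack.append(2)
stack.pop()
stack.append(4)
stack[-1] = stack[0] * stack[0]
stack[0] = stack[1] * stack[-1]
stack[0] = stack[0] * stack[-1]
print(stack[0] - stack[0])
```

0

pop() removes 0 → [7, 0]
pop() removes 0 → [7]
append 2 → [7, 2]
pop() removes 2 → [7]
append 4 → [7, 4]
stack[-1] = stack[0]*stack[0] = 7*7 = 49 → [7, 49]
stack[0] = stack[1]*stack[-1] = 49*49 = 2401 → [2401, 49]
stack[0] = stack[0]*stack[-1] = 2401*49 = 117649 → [117649, 49]
stack[0]-stack[0] = 117649-117649 = 0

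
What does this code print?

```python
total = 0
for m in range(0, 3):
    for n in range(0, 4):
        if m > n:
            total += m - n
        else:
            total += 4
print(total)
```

m=0,n=0: not 0>0, total = 0+4 = 4
m=0,n=1: not 0>1, total = 4+4 = 8
m=0,n=2: not 0>2, total = 8+4 = 12
m=0,n=3: not 0>3, total = 12+4 = 16
m=1,n=0: 1>0, total = 16+1 = 17
m=1,n=1: not 1>1, total = 17+4 = 21
m=1,n=2: not 1>2, total = 21+4 = 25
m=1,n=3: not 1>3, total = 25+4 = 29
m=2,n=0: 2>0, total = 29+2 = 31
m=2,n=1: 2>1, total = 31+1 = 32
m=2,n=2: not 2>2, total = 32+4 = 36
m=2,n=3: not 2>3, total = 36+4 = 40

40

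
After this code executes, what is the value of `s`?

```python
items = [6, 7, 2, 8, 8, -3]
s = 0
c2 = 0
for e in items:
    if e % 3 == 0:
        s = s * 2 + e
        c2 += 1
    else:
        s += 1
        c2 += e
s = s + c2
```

44

e=6: %3==0, s = 0*2+6 = 6; c2=1
e=7: not %3==0, s = 6+1 = 7; c2=8
e=2: not %3==0, s = 7+1 = 8; c2=10
e=8: not %3==0, s = 8+1 = 9; c2=18
e=8: not %3==0, s = 9+1 = 10; c2=26
e=-3: %3==0, s = 10*2+(-3) = 17; c2=27
s+c2 = 17+27 = 44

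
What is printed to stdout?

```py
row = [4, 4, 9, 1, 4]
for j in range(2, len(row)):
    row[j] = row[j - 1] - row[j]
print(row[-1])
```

-10

j=2: row[2] = 4-9 = -5 → [4, 4, -5, 1, 4]
j=3: row[3] = (-5)-1 = -6 → [4, 4, -5, -6, 4]
j=4: row[4] = (-6)-4 = -10 → [4, 4, -5, -6, -10]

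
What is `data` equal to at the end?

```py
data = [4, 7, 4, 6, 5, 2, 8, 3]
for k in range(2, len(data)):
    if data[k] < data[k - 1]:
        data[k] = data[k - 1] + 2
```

[4, 7, 9, 11, 13, 15, 17, 19]

k=2: 4<7, data[2] = 7+2 = 9 → [4, 7, 9, 6, 5, 2, 8, 3]
k=3: 6<9, data[3] = 9+2 = 11 → [4, 7, 9, 11, 5, 2, 8, 3]
k=4: 5<11, data[4] = 11+2 = 13 → [4, 7, 9, 11, 13, 2, 8, 3]
k=5: 2<13, data[5] = 13+2 = 15 → [4, 7, 9, 11, 13, 15, 8, 3]
k=6: 8<15, data[6] = 15+2 = 17 → [4, 7, 9, 11, 13, 15, 17, 3]
k=7: 3<17, data[7] = 17+2 = 19 → [4, 7, 9, 11, 13, 15, 17, 19]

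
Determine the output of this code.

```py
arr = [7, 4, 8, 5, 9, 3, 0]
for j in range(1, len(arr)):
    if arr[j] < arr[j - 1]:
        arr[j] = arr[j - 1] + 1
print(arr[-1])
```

11

j=1: 4<7, arr[1] = 7+1 = 8 → [7, 8, 8, 5, 9, 3, 0]
j=2: 8>=8, unchanged → [7, 8, 8, 5, 9, 3, 0]
j=3: 5<8, arr[3] = 8+1 = 9 → [7, 8, 8, 9, 9, 3, 0]
j=4: 9>=9, unchanged → [7, 8, 8, 9, 9, 3, 0]
j=5: 3<9, arr[5] = 9+1 = 10 → [7, 8, 8, 9, 9, 10, 0]
j=6: 0<10, arr[6] = 10+1 = 11 → [7, 8, 8, 9, 9, 10, 11]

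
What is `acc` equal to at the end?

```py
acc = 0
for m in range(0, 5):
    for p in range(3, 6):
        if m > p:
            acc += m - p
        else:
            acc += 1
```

15

m=0,p=3: not 0>3, acc = 0+1 = 1
m=0,p=4: not 0>4, acc = 1+1 = 2
m=0,p=5: not 0>5, acc = 2+1 = 3
m=1,p=3: not 1>3, acc = 3+1 = 4
m=1,p=4: not 1>4, acc = 4+1 = 5
m=1,p=5: not 1>5, acc = 5+1 = 6
m=2,p=3: not 2>3, acc = 6+1 = 7
m=2,p=4: not 2>4, acc = 7+1 = 8
m=2,p=5: not 2>5, acc = 8+1 = 9
m=3,p=3: not 3>3, acc = 9+1 = 10
m=3,p=4: not 3>4, acc = 10+1 = 11
m=3,p=5: not 3>5, acc = 11+1 = 12
m=4,p=3: 4>3, acc = 12+1 = 13
m=4,p=4: not 4>4, acc = 13+1 = 14
m=4,p=5: not 4>5, acc = 14+1 = 15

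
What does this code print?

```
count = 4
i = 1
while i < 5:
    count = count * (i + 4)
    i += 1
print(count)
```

i=1: count = 4*5 = 20
i=2: count = 20*6 = 120
i=3: count = 120*7 = 840
i=4: count = 840*8 = 6720

6720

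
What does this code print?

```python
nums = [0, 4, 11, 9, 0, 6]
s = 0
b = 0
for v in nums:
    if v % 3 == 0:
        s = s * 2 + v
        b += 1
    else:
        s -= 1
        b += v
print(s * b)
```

494

v=0: %3==0, s = 0*2+0 = 0; b=1
v=4: not %3==0, s = 0-1 = -1; b=5
v=11: not %3==0, s = (-1)-1 = -2; b=16
v=9: %3==0, s = (-2)*2+9 = 5; b=17
v=0: %3==0, s = 5*2+0 = 10; b=18
v=6: %3==0, s = 10*2+6 = 26; b=19
s*b = 26*19 = 494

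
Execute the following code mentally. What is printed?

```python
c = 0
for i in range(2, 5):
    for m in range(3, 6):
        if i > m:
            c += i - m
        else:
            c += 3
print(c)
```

25

i=2,m=3: not 2>3, c = 0+3 = 3
i=2,m=4: not 2>4, c = 3+3 = 6
i=2,m=5: not 2>5, c = 6+3 = 9
i=3,m=3: not 3>3, c = 9+3 = 12
i=3,m=4: not 3>4, c = 12+3 = 15
i=3,m=5: not 3>5, c = 15+3 = 18
i=4,m=3: 4>3, c = 18+1 = 19
i=4,m=4: not 4>4, c = 19+3 = 22
i=4,m=5: not 4>5, c = 22+3 = 25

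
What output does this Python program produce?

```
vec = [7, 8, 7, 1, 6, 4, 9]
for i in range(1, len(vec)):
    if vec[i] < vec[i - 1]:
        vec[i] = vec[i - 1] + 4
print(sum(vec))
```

i=1: 8>=7, unchanged → [7, 8, 7, 1, 6, 4, 9]
i=2: 7<8, vec[2] = 8+4 = 12 → [7, 8, 12, 1, 6, 4, 9]
i=3: 1<12, vec[3] = 12+4 = 16 → [7, 8, 12, 16, 6, 4, 9]
i=4: 6<16, vec[4] = 16+4 = 20 → [7, 8, 12, 16, 20, 4, 9]
i=5: 4<20, vec[5] = 20+4 = 24 → [7, 8, 12, 16, 20, 24, 9]
i=6: 9<24, vec[6] = 24+4 = 28 → [7, 8, 12, 16, 20, 24, 28]
sum = 115

115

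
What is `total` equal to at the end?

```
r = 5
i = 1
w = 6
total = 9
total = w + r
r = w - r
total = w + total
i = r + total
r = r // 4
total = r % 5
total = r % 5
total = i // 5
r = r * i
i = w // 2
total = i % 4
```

3

total = 6+5 = 11
r = 6-5 = 1
total = 6+11 = 17
i = 1+17 = 18
r = 1//4 = 0
total = 0%5 = 0
total = 0%5 = 0
total = 18//5 = 3
r = 0*18 = 0
i = 6//2 = 3
total = 3%4 = 3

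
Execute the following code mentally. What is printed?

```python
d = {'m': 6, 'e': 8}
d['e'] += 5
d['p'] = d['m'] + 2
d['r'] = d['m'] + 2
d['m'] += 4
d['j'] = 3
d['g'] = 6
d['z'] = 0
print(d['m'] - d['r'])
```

d['e'] = 8+5 = 13 → {'m': 6, 'e': 13}
d['p'] = d['m']+2 = 8 → {'m': 6, 'e': 13, 'p': 8}
d['r'] = d['m']+2 = 8 → {'m': 6, 'e': 13, 'p': 8, 'r': 8}
d['m'] = 6+4 = 10 → {'m': 10, 'e': 13, 'p': 8, 'r': 8}
d['j'] = 3 → {'m': 10, 'e': 13, 'p': 8, 'r': 8, 'j': 3}
d['g'] = 6 → {'m': 10, 'e': 13, 'p': 8, 'r': 8, 'j': 3, 'g': 6}
d['z'] = 0 → {'m': 10, 'e': 13, 'p': 8, 'r': 8, 'j': 3, 'g': 6, 'z': 0}
d['m']-d['r'] = 10-8 = 2

2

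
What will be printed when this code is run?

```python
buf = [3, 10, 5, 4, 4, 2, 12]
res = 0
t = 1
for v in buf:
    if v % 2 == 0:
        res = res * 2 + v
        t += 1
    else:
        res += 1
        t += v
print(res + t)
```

v=3: not even, res = 0+1 = 1; t=4
v=10: even, res = 1*2+10 = 12; t=5
v=5: not even, res = 12+1 = 13; t=10
v=4: even, res = 13*2+4 = 30; t=11
v=4: even, res = 30*2+4 = 64; t=12
v=2: even, res = 64*2+2 = 130; t=13
v=12: even, res = 130*2+12 = 272; t=14
res+t = 272+14 = 286

286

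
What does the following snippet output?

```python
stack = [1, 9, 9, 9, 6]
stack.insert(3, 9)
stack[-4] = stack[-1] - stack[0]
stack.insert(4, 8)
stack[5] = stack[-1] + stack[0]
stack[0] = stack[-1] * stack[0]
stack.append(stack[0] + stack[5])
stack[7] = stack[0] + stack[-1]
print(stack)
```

insert 9 at 3 → [1, 9, 9, 9, 9, 6]
stack[-4] = stack[-1]-stack[0] = 6-1 = 5 → [1, 9, 5, 9, 9, 6]
insert 8 at 4 → [1, 9, 5, 9, 8, 9, 6]
stack[5] = stack[-1]+stack[0] = 6+1 = 7 → [1, 9, 5, 9, 8, 7, 6]
stack[0] = stack[-1]*stack[0] = 6*1 = 6 → [6, 9, 5, 9, 8, 7, 6]
append stack[0]+stack[5] = 6+7 = 13 → [6, 9, 5, 9, 8, 7, 6, 13]
stack[7] = stack[0]+stack[-1] = 6+13 = 19 → [6, 9, 5, 9, 8, 7, 6, 19]

[6, 9, 5, 9, 8, 7, 6, 19]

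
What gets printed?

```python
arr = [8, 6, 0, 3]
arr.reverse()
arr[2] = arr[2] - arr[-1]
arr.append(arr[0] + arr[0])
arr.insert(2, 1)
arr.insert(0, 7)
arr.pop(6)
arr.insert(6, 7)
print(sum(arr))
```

24

reverse → [3, 0, 6, 8]
arr[2] = arr[2]-arr[-1] = 6-8 = -2 → [3, 0, -2, 8]
append arr[0]+arr[0] = 3+3 = 6 → [3, 0, -2, 8, 6]
insert 1 at 2 → [3, 0, 1, -2, 8, 6]
insert 7 at 0 → [7, 3, 0, 1, -2, 8, 6]
pop(6) removes 6 → [7, 3, 0, 1, -2, 8]
insert 7 at 6 → [7, 3, 0, 1, -2, 8, 7]
sum = 24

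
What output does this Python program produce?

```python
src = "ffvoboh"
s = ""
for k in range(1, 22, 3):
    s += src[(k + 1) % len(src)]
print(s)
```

k=1: add src[2]='v' → 'v'
k=4: add src[5]='o' → 'vo'
k=7: add src[1]='f' → 'vof'
k=10: add src[4]='b' → 'vofb'
k=13: add src[0]='f' → 'vofbf'
k=16: add src[3]='o' → 'vofbfo'
k=19: add src[6]='h' → 'vofbfoh'

vofbfoh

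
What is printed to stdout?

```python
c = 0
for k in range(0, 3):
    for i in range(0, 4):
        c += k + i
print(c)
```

k=0,i=0: c = 0+0 = 0
k=0,i=1: c = 0+1 = 1
k=0,i=2: c = 1+2 = 3
k=0,i=3: c = 3+3 = 6
k=1,i=0: c = 6+1 = 7
k=1,i=1: c = 7+2 = 9
k=1,i=2: c = 9+3 = 12
k=1,i=3: c = 12+4 = 16
k=2,i=0: c = 16+2 = 18
k=2,i=1: c = 18+3 = 21
k=2,i=2: c = 21+4 = 25
k=2,i=3: c = 25+5 = 30

30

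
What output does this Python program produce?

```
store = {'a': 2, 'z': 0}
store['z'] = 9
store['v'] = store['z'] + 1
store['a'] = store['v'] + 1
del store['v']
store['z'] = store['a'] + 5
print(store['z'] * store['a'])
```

176

store['z'] = 9 → {'a': 2, 'z': 9}
store['v'] = store['z']+1 = 10 → {'a': 2, 'z': 9, 'v': 10}
store['a'] = store['v']+1 = 11 → {'a': 11, 'z': 9, 'v': 10}
del 'v' → {'a': 11, 'z': 9}
store['z'] = store['a']+5 = 16 → {'a': 11, 'z': 16}
store['z']*store['a'] = 16*11 = 176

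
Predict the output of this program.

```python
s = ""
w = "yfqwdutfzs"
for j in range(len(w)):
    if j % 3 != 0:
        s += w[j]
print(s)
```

fqdufz

j=0: skip
j=1: add 'f' → 'f'
j=2: add 'q' → 'fq'
j=3: skip
j=4: add 'd' → 'fqd'
j=5: add 'u' → 'fqdu'
j=6: skip
j=7: add 'f' → 'fqduf'
j=8: add 'z' → 'fqdufz'
j=9: skip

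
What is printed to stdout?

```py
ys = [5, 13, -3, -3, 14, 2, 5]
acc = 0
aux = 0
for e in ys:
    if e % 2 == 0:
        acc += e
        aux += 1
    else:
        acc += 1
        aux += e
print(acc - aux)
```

2

e=5: not even, acc = 0+1 = 1; aux=5
e=13: not even, acc = 1+1 = 2; aux=18
e=-3: not even, acc = 2+1 = 3; aux=15
e=-3: not even, acc = 3+1 = 4; aux=12
e=14: even, acc = 4+14 = 18; aux=13
e=2: even, acc = 18+2 = 20; aux=14
e=5: not even, acc = 20+1 = 21; aux=19
acc-aux = 21-19 = 2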